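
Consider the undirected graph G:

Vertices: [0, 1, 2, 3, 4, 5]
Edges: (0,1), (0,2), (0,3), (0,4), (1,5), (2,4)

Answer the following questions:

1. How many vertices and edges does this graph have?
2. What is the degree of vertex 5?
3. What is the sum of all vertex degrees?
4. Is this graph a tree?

Count: 6 vertices, 6 edges.
Vertex 5 has neighbors [1], degree = 1.
Handshaking lemma: 2 * 6 = 12.
A tree on 6 vertices has 5 edges. This graph has 6 edges (1 extra). Not a tree.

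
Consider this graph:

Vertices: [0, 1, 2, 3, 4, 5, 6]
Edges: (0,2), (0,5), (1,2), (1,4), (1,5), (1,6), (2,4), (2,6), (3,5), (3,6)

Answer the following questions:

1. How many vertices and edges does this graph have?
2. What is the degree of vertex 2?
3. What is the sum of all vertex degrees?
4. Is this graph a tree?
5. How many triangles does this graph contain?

Count: 7 vertices, 10 edges.
Vertex 2 has neighbors [0, 1, 4, 6], degree = 4.
Handshaking lemma: 2 * 10 = 20.
A tree on 7 vertices has 6 edges. This graph has 10 edges (4 extra). Not a tree.
Number of triangles = 2.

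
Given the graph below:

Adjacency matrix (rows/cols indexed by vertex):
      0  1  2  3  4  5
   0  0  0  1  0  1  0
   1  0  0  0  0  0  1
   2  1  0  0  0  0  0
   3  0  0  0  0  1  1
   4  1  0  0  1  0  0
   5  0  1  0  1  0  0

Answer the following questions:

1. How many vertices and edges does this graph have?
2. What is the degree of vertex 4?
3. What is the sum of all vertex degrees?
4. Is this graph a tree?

Count: 6 vertices, 5 edges.
Vertex 4 has neighbors [0, 3], degree = 2.
Handshaking lemma: 2 * 5 = 10.
A graph is a tree iff it is connected and has exactly n-1 edges. This graph is connected (all 6 vertices in one component) and has 6-1 = 5 edges. It is a tree.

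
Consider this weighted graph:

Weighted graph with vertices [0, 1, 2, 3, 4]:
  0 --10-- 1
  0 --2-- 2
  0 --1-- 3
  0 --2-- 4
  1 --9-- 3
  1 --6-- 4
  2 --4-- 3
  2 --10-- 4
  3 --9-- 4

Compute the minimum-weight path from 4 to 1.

Using Dijkstra's algorithm from vertex 4:
Shortest path: 4 -> 1
Total weight: 6 = 6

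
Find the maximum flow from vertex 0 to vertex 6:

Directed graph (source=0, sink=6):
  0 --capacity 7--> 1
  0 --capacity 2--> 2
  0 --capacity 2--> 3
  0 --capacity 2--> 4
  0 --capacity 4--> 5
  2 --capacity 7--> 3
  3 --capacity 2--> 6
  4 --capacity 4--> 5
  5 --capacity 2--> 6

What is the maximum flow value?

Computing max flow:
  Flow on (0->3): 2/2
  Flow on (0->5): 2/4
  Flow on (3->6): 2/2
  Flow on (5->6): 2/2
Maximum flow = 4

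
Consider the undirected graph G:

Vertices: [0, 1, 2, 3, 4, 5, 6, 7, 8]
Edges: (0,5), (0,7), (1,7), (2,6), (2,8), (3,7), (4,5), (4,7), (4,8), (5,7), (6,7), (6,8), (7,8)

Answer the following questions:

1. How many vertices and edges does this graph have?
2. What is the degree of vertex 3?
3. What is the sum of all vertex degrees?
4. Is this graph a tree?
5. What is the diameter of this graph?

Count: 9 vertices, 13 edges.
Vertex 3 has neighbors [7], degree = 1.
Handshaking lemma: 2 * 13 = 26.
A tree on 9 vertices has 8 edges. This graph has 13 edges (5 extra). Not a tree.
Diameter (longest shortest path) = 3.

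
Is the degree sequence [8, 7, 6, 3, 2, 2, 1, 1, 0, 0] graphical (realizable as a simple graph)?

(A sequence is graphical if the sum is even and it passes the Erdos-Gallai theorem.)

Sum of degrees = 30. Sum is even but fails Erdos-Gallai. The sequence is NOT graphical.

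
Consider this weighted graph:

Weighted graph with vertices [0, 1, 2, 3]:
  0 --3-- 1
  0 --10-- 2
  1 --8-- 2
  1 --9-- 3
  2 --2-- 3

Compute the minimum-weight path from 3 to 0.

Using Dijkstra's algorithm from vertex 3:
Shortest path: 3 -> 2 -> 0
Total weight: 2 + 10 = 12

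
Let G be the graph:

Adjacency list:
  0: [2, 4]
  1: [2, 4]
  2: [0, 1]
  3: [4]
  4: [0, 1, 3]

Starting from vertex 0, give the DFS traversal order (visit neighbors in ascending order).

DFS from vertex 0 (neighbors processed in ascending order):
Visit order: 0, 2, 1, 4, 3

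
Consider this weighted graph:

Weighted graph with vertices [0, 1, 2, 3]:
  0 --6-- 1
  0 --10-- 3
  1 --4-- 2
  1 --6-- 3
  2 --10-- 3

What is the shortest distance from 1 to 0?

Using Dijkstra's algorithm from vertex 1:
Shortest path: 1 -> 0
Total weight: 6 = 6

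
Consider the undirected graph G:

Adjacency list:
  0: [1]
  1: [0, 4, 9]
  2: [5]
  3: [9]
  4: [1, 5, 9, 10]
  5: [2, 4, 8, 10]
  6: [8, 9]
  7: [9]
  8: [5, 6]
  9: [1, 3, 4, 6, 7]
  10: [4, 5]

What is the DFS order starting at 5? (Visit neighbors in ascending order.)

DFS from vertex 5 (neighbors processed in ascending order):
Visit order: 5, 2, 4, 1, 0, 9, 3, 6, 8, 7, 10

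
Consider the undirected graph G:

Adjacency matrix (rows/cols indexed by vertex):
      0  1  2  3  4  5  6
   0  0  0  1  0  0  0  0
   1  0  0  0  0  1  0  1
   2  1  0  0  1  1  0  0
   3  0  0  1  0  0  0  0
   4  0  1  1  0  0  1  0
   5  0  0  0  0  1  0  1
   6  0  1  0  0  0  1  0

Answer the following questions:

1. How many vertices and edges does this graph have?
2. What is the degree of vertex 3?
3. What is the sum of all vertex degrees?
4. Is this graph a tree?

Count: 7 vertices, 7 edges.
Vertex 3 has neighbors [2], degree = 1.
Handshaking lemma: 2 * 7 = 14.
A tree on 7 vertices has 6 edges. This graph has 7 edges (1 extra). Not a tree.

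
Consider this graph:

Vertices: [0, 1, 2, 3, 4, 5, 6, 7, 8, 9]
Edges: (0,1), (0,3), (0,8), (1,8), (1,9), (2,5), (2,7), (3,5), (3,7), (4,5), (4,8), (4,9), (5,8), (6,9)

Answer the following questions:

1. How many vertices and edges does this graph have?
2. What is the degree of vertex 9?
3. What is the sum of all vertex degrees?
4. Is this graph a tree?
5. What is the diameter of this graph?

Count: 10 vertices, 14 edges.
Vertex 9 has neighbors [1, 4, 6], degree = 3.
Handshaking lemma: 2 * 14 = 28.
A tree on 10 vertices has 9 edges. This graph has 14 edges (5 extra). Not a tree.
Diameter (longest shortest path) = 5.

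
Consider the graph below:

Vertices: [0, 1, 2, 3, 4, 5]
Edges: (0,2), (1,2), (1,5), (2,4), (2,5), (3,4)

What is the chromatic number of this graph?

The graph has a maximum clique of size 3 (lower bound on chromatic number).
A valid 3-coloring: {0: 1, 1: 1, 2: 0, 3: 0, 4: 1, 5: 2}.
Chromatic number = 3.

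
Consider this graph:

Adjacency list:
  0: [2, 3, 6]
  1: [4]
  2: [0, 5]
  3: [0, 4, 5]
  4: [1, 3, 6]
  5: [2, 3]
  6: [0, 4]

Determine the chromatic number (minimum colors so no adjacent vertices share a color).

The graph has a maximum clique of size 2 (lower bound on chromatic number).
A valid 2-coloring: {0: 0, 1: 1, 2: 1, 3: 1, 4: 0, 5: 0, 6: 1}.
Chromatic number = 2.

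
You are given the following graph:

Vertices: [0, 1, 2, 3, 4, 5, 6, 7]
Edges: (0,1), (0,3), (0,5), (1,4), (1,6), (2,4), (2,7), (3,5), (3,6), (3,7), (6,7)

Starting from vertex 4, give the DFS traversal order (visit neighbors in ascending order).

DFS from vertex 4 (neighbors processed in ascending order):
Visit order: 4, 1, 0, 3, 5, 6, 7, 2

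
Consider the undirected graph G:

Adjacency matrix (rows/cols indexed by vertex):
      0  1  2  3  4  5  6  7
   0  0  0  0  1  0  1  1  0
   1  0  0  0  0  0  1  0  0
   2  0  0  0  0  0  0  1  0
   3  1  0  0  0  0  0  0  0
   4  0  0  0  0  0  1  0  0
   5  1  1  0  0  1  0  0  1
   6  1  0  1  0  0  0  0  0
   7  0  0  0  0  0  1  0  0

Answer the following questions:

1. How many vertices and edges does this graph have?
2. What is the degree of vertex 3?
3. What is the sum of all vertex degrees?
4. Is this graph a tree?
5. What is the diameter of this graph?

Count: 8 vertices, 7 edges.
Vertex 3 has neighbors [0], degree = 1.
Handshaking lemma: 2 * 7 = 14.
A graph is a tree iff it is connected and has exactly n-1 edges. This graph is connected (all 8 vertices in one component) and has 8-1 = 7 edges. It is a tree.
Diameter (longest shortest path) = 4.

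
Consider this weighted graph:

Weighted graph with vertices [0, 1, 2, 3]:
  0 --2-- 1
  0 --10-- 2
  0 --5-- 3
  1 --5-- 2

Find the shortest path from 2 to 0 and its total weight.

Using Dijkstra's algorithm from vertex 2:
Shortest path: 2 -> 1 -> 0
Total weight: 5 + 2 = 7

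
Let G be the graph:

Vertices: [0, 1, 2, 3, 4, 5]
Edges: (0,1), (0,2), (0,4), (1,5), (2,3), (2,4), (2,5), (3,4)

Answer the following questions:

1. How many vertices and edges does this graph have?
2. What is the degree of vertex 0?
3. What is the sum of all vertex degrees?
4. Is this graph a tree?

Count: 6 vertices, 8 edges.
Vertex 0 has neighbors [1, 2, 4], degree = 3.
Handshaking lemma: 2 * 8 = 16.
A tree on 6 vertices has 5 edges. This graph has 8 edges (3 extra). Not a tree.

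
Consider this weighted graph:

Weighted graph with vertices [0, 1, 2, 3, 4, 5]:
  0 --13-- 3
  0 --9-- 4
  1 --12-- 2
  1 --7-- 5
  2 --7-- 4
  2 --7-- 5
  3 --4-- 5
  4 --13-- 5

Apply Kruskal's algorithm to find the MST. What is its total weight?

Applying Kruskal's algorithm (sort edges by weight, add if no cycle):
  Add (3,5) w=4
  Add (1,5) w=7
  Add (2,4) w=7
  Add (2,5) w=7
  Add (0,4) w=9
  Skip (1,2) w=12 (creates cycle)
  Skip (0,3) w=13 (creates cycle)
  Skip (4,5) w=13 (creates cycle)
MST weight = 34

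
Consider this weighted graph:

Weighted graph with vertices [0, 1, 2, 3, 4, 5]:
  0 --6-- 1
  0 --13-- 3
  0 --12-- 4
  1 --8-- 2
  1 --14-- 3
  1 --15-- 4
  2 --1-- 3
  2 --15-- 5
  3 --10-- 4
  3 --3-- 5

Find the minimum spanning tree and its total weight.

Applying Kruskal's algorithm (sort edges by weight, add if no cycle):
  Add (2,3) w=1
  Add (3,5) w=3
  Add (0,1) w=6
  Add (1,2) w=8
  Add (3,4) w=10
  Skip (0,4) w=12 (creates cycle)
  Skip (0,3) w=13 (creates cycle)
  Skip (1,3) w=14 (creates cycle)
  Skip (1,4) w=15 (creates cycle)
  Skip (2,5) w=15 (creates cycle)
MST weight = 28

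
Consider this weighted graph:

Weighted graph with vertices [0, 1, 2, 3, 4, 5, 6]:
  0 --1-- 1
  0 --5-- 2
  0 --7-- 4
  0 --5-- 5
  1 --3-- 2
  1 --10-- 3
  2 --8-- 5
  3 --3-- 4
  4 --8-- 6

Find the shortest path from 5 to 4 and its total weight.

Using Dijkstra's algorithm from vertex 5:
Shortest path: 5 -> 0 -> 4
Total weight: 5 + 7 = 12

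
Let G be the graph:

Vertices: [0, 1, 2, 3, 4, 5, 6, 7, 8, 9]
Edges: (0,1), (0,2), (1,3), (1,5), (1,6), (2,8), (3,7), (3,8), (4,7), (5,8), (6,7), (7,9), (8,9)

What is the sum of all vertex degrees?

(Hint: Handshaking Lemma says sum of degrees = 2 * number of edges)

Count edges: 13 edges.
By Handshaking Lemma: sum of degrees = 2 * 13 = 26.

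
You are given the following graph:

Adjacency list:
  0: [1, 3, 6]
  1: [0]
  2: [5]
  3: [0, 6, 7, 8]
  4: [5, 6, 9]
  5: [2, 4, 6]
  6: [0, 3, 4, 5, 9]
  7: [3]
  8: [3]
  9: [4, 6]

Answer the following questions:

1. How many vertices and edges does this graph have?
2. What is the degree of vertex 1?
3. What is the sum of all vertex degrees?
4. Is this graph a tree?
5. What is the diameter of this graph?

Count: 10 vertices, 12 edges.
Vertex 1 has neighbors [0], degree = 1.
Handshaking lemma: 2 * 12 = 24.
A tree on 10 vertices has 9 edges. This graph has 12 edges (3 extra). Not a tree.
Diameter (longest shortest path) = 4.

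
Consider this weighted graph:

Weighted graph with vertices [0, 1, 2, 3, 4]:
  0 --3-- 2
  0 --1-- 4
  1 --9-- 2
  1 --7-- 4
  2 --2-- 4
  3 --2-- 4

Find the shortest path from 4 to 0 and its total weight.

Using Dijkstra's algorithm from vertex 4:
Shortest path: 4 -> 0
Total weight: 1 = 1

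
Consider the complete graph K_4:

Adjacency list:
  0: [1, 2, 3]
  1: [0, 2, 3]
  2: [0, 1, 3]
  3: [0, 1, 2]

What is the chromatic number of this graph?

In K_4, every vertex is adjacent to every other vertex.
Each vertex needs a unique color.
Chromatic number = 4.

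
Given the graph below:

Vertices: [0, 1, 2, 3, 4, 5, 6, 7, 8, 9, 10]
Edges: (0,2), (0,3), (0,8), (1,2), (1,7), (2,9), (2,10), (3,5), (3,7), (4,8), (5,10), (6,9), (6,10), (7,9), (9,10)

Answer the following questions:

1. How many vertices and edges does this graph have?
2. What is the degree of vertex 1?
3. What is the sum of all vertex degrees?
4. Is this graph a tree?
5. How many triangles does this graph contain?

Count: 11 vertices, 15 edges.
Vertex 1 has neighbors [2, 7], degree = 2.
Handshaking lemma: 2 * 15 = 30.
A tree on 11 vertices has 10 edges. This graph has 15 edges (5 extra). Not a tree.
Number of triangles = 2.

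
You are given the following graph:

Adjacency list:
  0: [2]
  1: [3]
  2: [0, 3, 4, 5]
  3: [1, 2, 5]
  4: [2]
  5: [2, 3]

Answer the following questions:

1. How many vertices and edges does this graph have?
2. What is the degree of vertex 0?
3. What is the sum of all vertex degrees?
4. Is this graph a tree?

Count: 6 vertices, 6 edges.
Vertex 0 has neighbors [2], degree = 1.
Handshaking lemma: 2 * 6 = 12.
A tree on 6 vertices has 5 edges. This graph has 6 edges (1 extra). Not a tree.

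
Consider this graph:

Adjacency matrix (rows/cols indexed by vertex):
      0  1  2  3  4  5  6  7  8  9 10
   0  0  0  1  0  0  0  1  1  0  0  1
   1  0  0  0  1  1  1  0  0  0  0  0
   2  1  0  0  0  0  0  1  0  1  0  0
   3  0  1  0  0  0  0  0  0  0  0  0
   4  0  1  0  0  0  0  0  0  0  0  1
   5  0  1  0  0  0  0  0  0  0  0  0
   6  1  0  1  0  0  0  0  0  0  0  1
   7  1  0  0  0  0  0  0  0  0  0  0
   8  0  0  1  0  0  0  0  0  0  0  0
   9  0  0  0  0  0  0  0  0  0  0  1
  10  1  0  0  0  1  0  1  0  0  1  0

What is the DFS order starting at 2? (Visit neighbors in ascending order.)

DFS from vertex 2 (neighbors processed in ascending order):
Visit order: 2, 0, 6, 10, 4, 1, 3, 5, 9, 7, 8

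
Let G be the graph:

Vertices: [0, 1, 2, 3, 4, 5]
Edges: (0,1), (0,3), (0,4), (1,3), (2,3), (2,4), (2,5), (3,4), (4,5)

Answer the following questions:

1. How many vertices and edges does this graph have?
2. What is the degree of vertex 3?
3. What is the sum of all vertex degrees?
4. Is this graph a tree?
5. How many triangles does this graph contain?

Count: 6 vertices, 9 edges.
Vertex 3 has neighbors [0, 1, 2, 4], degree = 4.
Handshaking lemma: 2 * 9 = 18.
A tree on 6 vertices has 5 edges. This graph has 9 edges (4 extra). Not a tree.
Number of triangles = 4.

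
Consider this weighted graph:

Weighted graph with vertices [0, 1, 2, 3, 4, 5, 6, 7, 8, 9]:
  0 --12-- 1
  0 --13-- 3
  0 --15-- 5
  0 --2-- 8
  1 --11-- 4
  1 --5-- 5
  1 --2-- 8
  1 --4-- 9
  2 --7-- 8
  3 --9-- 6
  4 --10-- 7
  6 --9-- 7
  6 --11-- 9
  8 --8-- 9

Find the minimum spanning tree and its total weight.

Applying Kruskal's algorithm (sort edges by weight, add if no cycle):
  Add (0,8) w=2
  Add (1,8) w=2
  Add (1,9) w=4
  Add (1,5) w=5
  Add (2,8) w=7
  Skip (8,9) w=8 (creates cycle)
  Add (3,6) w=9
  Add (6,7) w=9
  Add (4,7) w=10
  Add (1,4) w=11
  Skip (6,9) w=11 (creates cycle)
  Skip (0,1) w=12 (creates cycle)
  Skip (0,3) w=13 (creates cycle)
  Skip (0,5) w=15 (creates cycle)
MST weight = 59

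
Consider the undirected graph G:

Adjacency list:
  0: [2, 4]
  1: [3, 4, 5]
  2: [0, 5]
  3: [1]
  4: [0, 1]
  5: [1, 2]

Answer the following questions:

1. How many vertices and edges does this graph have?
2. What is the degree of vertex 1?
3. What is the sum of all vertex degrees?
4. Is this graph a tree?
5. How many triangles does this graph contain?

Count: 6 vertices, 6 edges.
Vertex 1 has neighbors [3, 4, 5], degree = 3.
Handshaking lemma: 2 * 6 = 12.
A tree on 6 vertices has 5 edges. This graph has 6 edges (1 extra). Not a tree.
Number of triangles = 0.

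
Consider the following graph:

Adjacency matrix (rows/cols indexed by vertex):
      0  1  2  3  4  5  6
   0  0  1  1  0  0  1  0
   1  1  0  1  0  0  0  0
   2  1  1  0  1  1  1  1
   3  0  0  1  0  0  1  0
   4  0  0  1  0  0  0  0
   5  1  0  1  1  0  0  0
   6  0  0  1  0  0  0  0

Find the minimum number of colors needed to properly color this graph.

The graph has a maximum clique of size 3 (lower bound on chromatic number).
A valid 3-coloring: {0: 1, 1: 2, 2: 0, 3: 1, 4: 1, 5: 2, 6: 1}.
Chromatic number = 3.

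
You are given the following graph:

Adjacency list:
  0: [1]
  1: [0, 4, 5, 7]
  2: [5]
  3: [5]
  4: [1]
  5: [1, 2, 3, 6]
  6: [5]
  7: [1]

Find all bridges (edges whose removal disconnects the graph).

A bridge is an edge whose removal increases the number of connected components.
Bridges found: (0,1), (1,4), (1,5), (1,7), (2,5), (3,5), (5,6)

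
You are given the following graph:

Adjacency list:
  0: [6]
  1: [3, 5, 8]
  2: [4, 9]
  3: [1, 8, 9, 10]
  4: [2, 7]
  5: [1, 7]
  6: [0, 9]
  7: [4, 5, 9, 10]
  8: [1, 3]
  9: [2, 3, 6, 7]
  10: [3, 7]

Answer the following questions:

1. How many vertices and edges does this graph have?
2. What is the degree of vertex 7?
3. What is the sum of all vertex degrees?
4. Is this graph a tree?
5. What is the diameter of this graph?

Count: 11 vertices, 14 edges.
Vertex 7 has neighbors [4, 5, 9, 10], degree = 4.
Handshaking lemma: 2 * 14 = 28.
A tree on 11 vertices has 10 edges. This graph has 14 edges (4 extra). Not a tree.
Diameter (longest shortest path) = 4.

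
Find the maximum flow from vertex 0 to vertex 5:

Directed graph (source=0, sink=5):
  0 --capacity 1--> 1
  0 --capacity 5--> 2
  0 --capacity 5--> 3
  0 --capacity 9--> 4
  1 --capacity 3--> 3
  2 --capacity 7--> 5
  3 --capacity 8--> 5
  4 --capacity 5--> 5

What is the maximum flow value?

Computing max flow:
  Flow on (0->1): 1/1
  Flow on (0->2): 5/5
  Flow on (0->3): 5/5
  Flow on (0->4): 5/9
  Flow on (1->3): 1/3
  Flow on (2->5): 5/7
  Flow on (3->5): 6/8
  Flow on (4->5): 5/5
Maximum flow = 16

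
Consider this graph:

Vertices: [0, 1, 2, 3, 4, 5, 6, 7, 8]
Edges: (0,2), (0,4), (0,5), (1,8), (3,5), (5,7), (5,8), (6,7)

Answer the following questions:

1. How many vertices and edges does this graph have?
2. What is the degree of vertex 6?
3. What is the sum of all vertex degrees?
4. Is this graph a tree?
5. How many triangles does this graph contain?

Count: 9 vertices, 8 edges.
Vertex 6 has neighbors [7], degree = 1.
Handshaking lemma: 2 * 8 = 16.
A graph is a tree iff it is connected and has exactly n-1 edges. This graph is connected (all 9 vertices in one component) and has 9-1 = 8 edges. It is a tree.
Number of triangles = 0.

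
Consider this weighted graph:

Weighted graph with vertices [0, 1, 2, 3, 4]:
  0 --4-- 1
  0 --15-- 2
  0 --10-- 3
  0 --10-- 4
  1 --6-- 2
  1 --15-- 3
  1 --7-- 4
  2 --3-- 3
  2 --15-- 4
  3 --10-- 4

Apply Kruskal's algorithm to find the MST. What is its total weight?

Applying Kruskal's algorithm (sort edges by weight, add if no cycle):
  Add (2,3) w=3
  Add (0,1) w=4
  Add (1,2) w=6
  Add (1,4) w=7
  Skip (0,3) w=10 (creates cycle)
  Skip (0,4) w=10 (creates cycle)
  Skip (3,4) w=10 (creates cycle)
  Skip (0,2) w=15 (creates cycle)
  Skip (1,3) w=15 (creates cycle)
  Skip (2,4) w=15 (creates cycle)
MST weight = 20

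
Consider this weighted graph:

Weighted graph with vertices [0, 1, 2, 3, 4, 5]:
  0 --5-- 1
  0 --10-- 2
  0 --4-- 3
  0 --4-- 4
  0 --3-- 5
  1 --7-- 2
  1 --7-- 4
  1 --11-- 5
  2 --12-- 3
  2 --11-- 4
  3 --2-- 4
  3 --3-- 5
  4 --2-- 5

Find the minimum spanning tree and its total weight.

Applying Kruskal's algorithm (sort edges by weight, add if no cycle):
  Add (3,4) w=2
  Add (4,5) w=2
  Add (0,5) w=3
  Skip (3,5) w=3 (creates cycle)
  Skip (0,3) w=4 (creates cycle)
  Skip (0,4) w=4 (creates cycle)
  Add (0,1) w=5
  Skip (1,4) w=7 (creates cycle)
  Add (1,2) w=7
  Skip (0,2) w=10 (creates cycle)
  Skip (1,5) w=11 (creates cycle)
  Skip (2,4) w=11 (creates cycle)
  Skip (2,3) w=12 (creates cycle)
MST weight = 19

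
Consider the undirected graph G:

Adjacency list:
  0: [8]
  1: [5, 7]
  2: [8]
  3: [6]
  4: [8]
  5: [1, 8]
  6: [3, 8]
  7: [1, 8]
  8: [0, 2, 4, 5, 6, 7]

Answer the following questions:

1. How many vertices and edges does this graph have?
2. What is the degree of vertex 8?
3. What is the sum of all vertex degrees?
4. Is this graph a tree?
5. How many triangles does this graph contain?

Count: 9 vertices, 9 edges.
Vertex 8 has neighbors [0, 2, 4, 5, 6, 7], degree = 6.
Handshaking lemma: 2 * 9 = 18.
A tree on 9 vertices has 8 edges. This graph has 9 edges (1 extra). Not a tree.
Number of triangles = 0.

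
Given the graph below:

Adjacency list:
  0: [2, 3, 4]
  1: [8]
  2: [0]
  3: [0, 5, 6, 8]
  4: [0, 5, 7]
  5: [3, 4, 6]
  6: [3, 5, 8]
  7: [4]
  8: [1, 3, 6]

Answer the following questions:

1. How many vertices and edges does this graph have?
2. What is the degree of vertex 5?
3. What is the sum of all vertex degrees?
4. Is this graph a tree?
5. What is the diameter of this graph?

Count: 9 vertices, 11 edges.
Vertex 5 has neighbors [3, 4, 6], degree = 3.
Handshaking lemma: 2 * 11 = 22.
A tree on 9 vertices has 8 edges. This graph has 11 edges (3 extra). Not a tree.
Diameter (longest shortest path) = 5.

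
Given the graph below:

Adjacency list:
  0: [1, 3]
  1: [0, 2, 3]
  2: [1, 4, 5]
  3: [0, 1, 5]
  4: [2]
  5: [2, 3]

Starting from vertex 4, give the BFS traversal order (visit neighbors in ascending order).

BFS from vertex 4 (neighbors processed in ascending order):
Visit order: 4, 2, 1, 5, 0, 3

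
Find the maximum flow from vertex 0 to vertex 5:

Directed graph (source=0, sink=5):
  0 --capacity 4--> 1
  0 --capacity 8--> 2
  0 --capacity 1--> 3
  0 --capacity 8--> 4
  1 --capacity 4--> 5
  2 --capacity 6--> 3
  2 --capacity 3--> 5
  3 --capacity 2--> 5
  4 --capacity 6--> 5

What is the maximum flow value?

Computing max flow:
  Flow on (0->1): 4/4
  Flow on (0->2): 5/8
  Flow on (0->4): 6/8
  Flow on (1->5): 4/4
  Flow on (2->3): 2/6
  Flow on (2->5): 3/3
  Flow on (3->5): 2/2
  Flow on (4->5): 6/6
Maximum flow = 15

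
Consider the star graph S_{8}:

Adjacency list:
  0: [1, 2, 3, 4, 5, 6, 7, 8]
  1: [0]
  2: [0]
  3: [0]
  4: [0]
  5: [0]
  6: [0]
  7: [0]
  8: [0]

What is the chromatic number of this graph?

S_{8} has one hub adjacent to 8 leaves; leaves are pairwise non-adjacent.
Color the hub 0 and every leaf 1.
Chromatic number = 2.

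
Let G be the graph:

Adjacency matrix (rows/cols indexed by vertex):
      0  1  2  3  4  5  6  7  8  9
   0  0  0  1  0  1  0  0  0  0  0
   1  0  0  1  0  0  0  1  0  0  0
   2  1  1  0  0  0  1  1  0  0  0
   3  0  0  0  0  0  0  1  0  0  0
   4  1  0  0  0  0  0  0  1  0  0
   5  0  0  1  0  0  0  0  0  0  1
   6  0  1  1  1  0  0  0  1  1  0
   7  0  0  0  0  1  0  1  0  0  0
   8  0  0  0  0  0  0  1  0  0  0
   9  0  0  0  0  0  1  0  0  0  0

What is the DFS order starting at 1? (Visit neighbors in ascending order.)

DFS from vertex 1 (neighbors processed in ascending order):
Visit order: 1, 2, 0, 4, 7, 6, 3, 8, 5, 9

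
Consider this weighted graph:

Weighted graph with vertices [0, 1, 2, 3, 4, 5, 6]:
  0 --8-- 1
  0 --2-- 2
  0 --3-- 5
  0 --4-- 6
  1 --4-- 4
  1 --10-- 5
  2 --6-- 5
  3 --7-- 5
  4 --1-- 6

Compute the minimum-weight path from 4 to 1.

Using Dijkstra's algorithm from vertex 4:
Shortest path: 4 -> 1
Total weight: 4 = 4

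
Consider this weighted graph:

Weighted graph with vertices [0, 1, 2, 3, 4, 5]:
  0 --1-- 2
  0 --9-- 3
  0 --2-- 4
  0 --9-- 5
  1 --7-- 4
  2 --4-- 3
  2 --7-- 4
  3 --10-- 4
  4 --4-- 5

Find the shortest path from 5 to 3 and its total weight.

Using Dijkstra's algorithm from vertex 5:
Shortest path: 5 -> 4 -> 0 -> 2 -> 3
Total weight: 4 + 2 + 1 + 4 = 11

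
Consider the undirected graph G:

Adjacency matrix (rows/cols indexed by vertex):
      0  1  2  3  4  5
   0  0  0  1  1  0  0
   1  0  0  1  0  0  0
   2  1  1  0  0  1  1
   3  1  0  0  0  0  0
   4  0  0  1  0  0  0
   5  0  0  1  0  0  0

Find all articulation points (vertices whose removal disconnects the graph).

An articulation point is a vertex whose removal disconnects the graph.
Articulation points: [0, 2]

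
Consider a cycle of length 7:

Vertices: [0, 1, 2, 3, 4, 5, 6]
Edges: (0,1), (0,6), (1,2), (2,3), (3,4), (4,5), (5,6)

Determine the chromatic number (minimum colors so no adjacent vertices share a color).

This is an odd cycle (C_7). Odd cycles are not bipartite (any 2-coloring forces two adjacent vertices to match), and 3 colors suffice.
Chromatic number = 3.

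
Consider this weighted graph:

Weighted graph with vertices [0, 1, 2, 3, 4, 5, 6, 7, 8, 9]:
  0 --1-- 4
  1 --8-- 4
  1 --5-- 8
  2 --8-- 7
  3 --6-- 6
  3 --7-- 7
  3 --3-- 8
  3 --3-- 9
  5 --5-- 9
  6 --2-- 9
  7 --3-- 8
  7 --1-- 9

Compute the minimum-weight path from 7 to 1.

Using Dijkstra's algorithm from vertex 7:
Shortest path: 7 -> 8 -> 1
Total weight: 3 + 5 = 8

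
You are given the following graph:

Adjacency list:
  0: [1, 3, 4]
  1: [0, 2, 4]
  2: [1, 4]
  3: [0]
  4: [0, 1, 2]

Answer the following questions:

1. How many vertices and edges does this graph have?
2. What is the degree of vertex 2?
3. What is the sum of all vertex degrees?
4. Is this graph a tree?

Count: 5 vertices, 6 edges.
Vertex 2 has neighbors [1, 4], degree = 2.
Handshaking lemma: 2 * 6 = 12.
A tree on 5 vertices has 4 edges. This graph has 6 edges (2 extra). Not a tree.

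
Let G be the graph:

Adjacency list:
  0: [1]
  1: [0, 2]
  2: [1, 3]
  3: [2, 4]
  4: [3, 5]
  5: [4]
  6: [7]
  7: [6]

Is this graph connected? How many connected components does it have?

Checking connectivity: the graph has 2 connected component(s).
Components: [[0, 1, 2, 3, 4, 5], [6, 7]]. The graph is NOT connected.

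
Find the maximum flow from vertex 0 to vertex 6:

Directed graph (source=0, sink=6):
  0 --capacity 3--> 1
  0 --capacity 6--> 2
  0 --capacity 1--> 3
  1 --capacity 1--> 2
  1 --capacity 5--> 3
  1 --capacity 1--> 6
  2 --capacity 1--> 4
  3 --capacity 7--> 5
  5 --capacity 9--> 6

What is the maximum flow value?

Computing max flow:
  Flow on (0->1): 3/3
  Flow on (0->3): 1/1
  Flow on (1->3): 2/5
  Flow on (1->6): 1/1
  Flow on (3->5): 3/7
  Flow on (5->6): 3/9
Maximum flow = 4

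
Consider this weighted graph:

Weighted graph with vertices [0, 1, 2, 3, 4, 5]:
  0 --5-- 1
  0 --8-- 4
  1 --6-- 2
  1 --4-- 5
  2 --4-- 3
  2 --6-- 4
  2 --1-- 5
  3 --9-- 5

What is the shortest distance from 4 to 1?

Using Dijkstra's algorithm from vertex 4:
Shortest path: 4 -> 2 -> 5 -> 1
Total weight: 6 + 1 + 4 = 11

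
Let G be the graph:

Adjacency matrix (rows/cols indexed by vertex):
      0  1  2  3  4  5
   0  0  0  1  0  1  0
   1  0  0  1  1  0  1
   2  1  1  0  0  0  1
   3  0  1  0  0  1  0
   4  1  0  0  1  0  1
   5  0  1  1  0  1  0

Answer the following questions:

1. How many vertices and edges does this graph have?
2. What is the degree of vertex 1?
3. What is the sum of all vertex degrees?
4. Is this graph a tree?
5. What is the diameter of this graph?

Count: 6 vertices, 8 edges.
Vertex 1 has neighbors [2, 3, 5], degree = 3.
Handshaking lemma: 2 * 8 = 16.
A tree on 6 vertices has 5 edges. This graph has 8 edges (3 extra). Not a tree.
Diameter (longest shortest path) = 2.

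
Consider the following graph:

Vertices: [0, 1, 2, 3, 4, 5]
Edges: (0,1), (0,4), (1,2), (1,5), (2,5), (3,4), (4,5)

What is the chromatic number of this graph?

The graph has a maximum clique of size 3 (lower bound on chromatic number).
A valid 3-coloring: {0: 1, 1: 0, 2: 2, 3: 1, 4: 0, 5: 1}.
Chromatic number = 3.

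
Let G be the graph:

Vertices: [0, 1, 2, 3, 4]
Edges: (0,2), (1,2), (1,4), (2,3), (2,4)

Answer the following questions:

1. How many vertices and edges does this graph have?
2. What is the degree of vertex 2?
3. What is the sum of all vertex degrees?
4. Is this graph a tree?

Count: 5 vertices, 5 edges.
Vertex 2 has neighbors [0, 1, 3, 4], degree = 4.
Handshaking lemma: 2 * 5 = 10.
A tree on 5 vertices has 4 edges. This graph has 5 edges (1 extra). Not a tree.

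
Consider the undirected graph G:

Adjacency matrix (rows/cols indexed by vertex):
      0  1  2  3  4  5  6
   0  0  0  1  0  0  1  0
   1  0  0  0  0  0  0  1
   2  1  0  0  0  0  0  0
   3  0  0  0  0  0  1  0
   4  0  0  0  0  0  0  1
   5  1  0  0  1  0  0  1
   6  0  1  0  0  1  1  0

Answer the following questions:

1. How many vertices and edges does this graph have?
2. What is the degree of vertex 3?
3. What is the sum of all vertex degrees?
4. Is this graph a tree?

Count: 7 vertices, 6 edges.
Vertex 3 has neighbors [5], degree = 1.
Handshaking lemma: 2 * 6 = 12.
A graph is a tree iff it is connected and has exactly n-1 edges. This graph is connected (all 7 vertices in one component) and has 7-1 = 6 edges. It is a tree.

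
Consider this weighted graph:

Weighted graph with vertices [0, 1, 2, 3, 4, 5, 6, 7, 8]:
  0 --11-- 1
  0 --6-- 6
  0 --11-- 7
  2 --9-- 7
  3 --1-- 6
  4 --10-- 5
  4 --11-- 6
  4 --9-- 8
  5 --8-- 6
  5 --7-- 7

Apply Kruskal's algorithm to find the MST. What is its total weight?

Applying Kruskal's algorithm (sort edges by weight, add if no cycle):
  Add (3,6) w=1
  Add (0,6) w=6
  Add (5,7) w=7
  Add (5,6) w=8
  Add (2,7) w=9
  Add (4,8) w=9
  Add (4,5) w=10
  Skip (0,7) w=11 (creates cycle)
  Add (0,1) w=11
  Skip (4,6) w=11 (creates cycle)
MST weight = 61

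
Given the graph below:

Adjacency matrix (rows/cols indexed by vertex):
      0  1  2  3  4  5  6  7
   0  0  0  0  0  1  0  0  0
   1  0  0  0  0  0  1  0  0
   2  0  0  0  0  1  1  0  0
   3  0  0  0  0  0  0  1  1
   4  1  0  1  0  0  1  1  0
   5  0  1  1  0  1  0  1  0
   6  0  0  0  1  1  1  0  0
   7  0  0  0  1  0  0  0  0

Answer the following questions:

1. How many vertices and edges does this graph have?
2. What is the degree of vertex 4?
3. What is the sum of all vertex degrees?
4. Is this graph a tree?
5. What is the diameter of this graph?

Count: 8 vertices, 9 edges.
Vertex 4 has neighbors [0, 2, 5, 6], degree = 4.
Handshaking lemma: 2 * 9 = 18.
A tree on 8 vertices has 7 edges. This graph has 9 edges (2 extra). Not a tree.
Diameter (longest shortest path) = 4.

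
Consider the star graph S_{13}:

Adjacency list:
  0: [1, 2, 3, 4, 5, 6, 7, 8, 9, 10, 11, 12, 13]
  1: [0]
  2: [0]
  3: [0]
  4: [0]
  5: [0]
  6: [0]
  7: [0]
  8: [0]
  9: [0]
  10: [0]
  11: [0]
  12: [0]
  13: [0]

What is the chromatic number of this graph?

S_{13} has one hub adjacent to 13 leaves; leaves are pairwise non-adjacent.
Color the hub 0 and every leaf 1.
Chromatic number = 2.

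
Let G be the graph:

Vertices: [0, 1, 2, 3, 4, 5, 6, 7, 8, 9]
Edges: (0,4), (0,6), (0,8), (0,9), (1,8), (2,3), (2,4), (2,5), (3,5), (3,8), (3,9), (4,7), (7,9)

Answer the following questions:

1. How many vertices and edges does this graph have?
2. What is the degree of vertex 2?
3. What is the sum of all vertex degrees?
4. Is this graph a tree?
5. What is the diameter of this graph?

Count: 10 vertices, 13 edges.
Vertex 2 has neighbors [3, 4, 5], degree = 3.
Handshaking lemma: 2 * 13 = 26.
A tree on 10 vertices has 9 edges. This graph has 13 edges (4 extra). Not a tree.
Diameter (longest shortest path) = 4.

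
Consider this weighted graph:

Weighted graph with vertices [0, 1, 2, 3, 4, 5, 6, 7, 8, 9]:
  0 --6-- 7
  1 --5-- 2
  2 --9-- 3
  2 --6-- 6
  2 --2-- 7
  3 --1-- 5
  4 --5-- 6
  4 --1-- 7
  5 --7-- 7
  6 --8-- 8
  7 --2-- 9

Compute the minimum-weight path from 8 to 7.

Using Dijkstra's algorithm from vertex 8:
Shortest path: 8 -> 6 -> 4 -> 7
Total weight: 8 + 5 + 1 = 14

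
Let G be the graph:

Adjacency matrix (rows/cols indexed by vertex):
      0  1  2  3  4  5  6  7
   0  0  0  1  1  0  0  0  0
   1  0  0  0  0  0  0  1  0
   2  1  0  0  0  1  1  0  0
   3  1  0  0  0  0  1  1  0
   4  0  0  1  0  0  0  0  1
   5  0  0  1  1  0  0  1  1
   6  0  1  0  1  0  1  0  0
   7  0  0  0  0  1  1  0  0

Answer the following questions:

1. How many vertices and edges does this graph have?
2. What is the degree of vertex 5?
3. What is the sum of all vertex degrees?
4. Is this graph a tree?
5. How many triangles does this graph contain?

Count: 8 vertices, 10 edges.
Vertex 5 has neighbors [2, 3, 6, 7], degree = 4.
Handshaking lemma: 2 * 10 = 20.
A tree on 8 vertices has 7 edges. This graph has 10 edges (3 extra). Not a tree.
Number of triangles = 1.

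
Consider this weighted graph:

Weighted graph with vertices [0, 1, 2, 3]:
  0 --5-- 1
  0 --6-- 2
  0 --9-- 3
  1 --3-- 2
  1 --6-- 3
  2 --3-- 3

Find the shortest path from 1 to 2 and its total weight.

Using Dijkstra's algorithm from vertex 1:
Shortest path: 1 -> 2
Total weight: 3 = 3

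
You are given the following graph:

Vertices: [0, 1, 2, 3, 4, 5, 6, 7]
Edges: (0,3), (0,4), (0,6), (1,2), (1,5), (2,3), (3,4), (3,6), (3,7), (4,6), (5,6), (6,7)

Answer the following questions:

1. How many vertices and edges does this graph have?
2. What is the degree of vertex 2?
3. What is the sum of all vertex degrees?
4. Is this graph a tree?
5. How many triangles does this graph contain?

Count: 8 vertices, 12 edges.
Vertex 2 has neighbors [1, 3], degree = 2.
Handshaking lemma: 2 * 12 = 24.
A tree on 8 vertices has 7 edges. This graph has 12 edges (5 extra). Not a tree.
Number of triangles = 5.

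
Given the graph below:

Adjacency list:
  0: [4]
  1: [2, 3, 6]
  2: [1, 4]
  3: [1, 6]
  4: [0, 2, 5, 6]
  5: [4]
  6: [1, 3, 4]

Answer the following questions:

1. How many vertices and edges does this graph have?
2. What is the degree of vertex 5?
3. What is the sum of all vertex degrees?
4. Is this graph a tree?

Count: 7 vertices, 8 edges.
Vertex 5 has neighbors [4], degree = 1.
Handshaking lemma: 2 * 8 = 16.
A tree on 7 vertices has 6 edges. This graph has 8 edges (2 extra). Not a tree.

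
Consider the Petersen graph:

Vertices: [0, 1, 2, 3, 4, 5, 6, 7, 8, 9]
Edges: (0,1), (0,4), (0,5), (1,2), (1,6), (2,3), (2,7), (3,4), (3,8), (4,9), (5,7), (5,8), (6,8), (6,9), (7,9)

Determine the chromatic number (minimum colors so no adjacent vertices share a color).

The Petersen graph contains odd cycles (e.g. the outer 5-cycle), so chi >= 3.
A proper 3-coloring exists (it is a well-known 3-chromatic graph).
Chromatic number = 3.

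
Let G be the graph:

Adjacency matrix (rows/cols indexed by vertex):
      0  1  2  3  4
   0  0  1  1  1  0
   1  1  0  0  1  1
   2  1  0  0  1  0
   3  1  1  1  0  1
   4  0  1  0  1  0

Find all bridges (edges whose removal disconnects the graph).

No bridges found. The graph is 2-edge-connected (no single edge removal disconnects it).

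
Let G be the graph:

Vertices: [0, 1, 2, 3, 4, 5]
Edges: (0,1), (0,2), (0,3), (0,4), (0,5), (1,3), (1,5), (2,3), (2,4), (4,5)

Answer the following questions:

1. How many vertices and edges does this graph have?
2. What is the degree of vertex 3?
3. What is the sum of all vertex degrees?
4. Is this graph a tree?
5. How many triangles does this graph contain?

Count: 6 vertices, 10 edges.
Vertex 3 has neighbors [0, 1, 2], degree = 3.
Handshaking lemma: 2 * 10 = 20.
A tree on 6 vertices has 5 edges. This graph has 10 edges (5 extra). Not a tree.
Number of triangles = 5.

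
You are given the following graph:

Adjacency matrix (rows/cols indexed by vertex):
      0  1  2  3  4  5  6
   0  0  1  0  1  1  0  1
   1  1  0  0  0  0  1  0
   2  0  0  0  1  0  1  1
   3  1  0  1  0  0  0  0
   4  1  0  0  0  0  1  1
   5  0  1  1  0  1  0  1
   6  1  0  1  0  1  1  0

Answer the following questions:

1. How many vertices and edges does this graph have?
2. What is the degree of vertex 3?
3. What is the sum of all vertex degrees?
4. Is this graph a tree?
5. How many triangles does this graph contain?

Count: 7 vertices, 11 edges.
Vertex 3 has neighbors [0, 2], degree = 2.
Handshaking lemma: 2 * 11 = 22.
A tree on 7 vertices has 6 edges. This graph has 11 edges (5 extra). Not a tree.
Number of triangles = 3.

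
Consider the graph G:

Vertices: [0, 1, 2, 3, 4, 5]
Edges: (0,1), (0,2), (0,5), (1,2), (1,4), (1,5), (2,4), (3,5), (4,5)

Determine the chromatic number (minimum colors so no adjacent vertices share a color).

The graph has a maximum clique of size 3 (lower bound on chromatic number).
A valid 3-coloring: {0: 2, 1: 0, 2: 1, 3: 0, 4: 2, 5: 1}.
Chromatic number = 3.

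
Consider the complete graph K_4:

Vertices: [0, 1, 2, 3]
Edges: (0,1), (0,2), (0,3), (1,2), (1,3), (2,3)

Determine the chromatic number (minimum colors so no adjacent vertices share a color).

In K_4, every vertex is adjacent to every other vertex.
Each vertex needs a unique color.
Chromatic number = 4.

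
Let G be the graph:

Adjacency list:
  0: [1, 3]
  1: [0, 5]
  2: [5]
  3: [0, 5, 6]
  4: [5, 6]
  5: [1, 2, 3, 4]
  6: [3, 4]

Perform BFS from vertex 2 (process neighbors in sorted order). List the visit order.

BFS from vertex 2 (neighbors processed in ascending order):
Visit order: 2, 5, 1, 3, 4, 0, 6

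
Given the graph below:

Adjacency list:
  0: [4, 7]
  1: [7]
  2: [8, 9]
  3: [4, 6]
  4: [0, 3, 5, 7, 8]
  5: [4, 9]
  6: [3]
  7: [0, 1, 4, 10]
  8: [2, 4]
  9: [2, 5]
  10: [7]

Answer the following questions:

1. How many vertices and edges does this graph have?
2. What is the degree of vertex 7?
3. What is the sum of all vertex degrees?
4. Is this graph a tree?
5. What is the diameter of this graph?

Count: 11 vertices, 12 edges.
Vertex 7 has neighbors [0, 1, 4, 10], degree = 4.
Handshaking lemma: 2 * 12 = 24.
A tree on 11 vertices has 10 edges. This graph has 12 edges (2 extra). Not a tree.
Diameter (longest shortest path) = 4.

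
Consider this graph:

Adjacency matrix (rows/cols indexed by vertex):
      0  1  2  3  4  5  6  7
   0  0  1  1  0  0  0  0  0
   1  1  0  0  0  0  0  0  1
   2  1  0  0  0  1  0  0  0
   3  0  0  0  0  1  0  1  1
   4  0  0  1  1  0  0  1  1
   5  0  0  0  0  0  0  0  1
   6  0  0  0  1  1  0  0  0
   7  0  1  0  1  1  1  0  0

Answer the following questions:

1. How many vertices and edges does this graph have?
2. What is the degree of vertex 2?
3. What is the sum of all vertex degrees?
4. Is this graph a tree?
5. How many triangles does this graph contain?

Count: 8 vertices, 10 edges.
Vertex 2 has neighbors [0, 4], degree = 2.
Handshaking lemma: 2 * 10 = 20.
A tree on 8 vertices has 7 edges. This graph has 10 edges (3 extra). Not a tree.
Number of triangles = 2.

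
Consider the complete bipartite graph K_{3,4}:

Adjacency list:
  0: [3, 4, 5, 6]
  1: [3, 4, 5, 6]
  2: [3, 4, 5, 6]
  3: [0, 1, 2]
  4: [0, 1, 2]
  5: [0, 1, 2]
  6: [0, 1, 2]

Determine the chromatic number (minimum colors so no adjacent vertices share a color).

K_{3,4} is bipartite: vertices split into two independent sets of size 3 and 4.
Color one set 0, the other 1. No adjacent vertices share a color.
Chromatic number = 2.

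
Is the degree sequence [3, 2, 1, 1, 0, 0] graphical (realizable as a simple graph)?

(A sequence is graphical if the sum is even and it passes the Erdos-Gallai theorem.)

Sum of degrees = 7. Sum is odd, so the sequence is NOT graphical.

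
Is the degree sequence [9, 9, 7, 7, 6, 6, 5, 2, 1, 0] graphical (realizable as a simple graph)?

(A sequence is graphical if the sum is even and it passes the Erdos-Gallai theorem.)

Sum of degrees = 52. Sum is even but fails Erdos-Gallai. The sequence is NOT graphical.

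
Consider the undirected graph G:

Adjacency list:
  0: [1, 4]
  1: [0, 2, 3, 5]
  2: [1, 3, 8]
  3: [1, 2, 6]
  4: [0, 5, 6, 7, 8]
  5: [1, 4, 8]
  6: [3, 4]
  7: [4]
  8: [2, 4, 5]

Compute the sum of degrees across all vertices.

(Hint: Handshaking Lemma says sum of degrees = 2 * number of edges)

Count edges: 13 edges.
By Handshaking Lemma: sum of degrees = 2 * 13 = 26.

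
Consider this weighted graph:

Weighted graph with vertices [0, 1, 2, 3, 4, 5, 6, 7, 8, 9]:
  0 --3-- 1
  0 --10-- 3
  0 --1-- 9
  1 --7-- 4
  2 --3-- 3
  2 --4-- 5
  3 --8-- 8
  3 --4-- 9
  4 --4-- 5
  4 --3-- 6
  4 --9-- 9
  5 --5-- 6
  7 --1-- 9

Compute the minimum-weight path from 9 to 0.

Using Dijkstra's algorithm from vertex 9:
Shortest path: 9 -> 0
Total weight: 1 = 1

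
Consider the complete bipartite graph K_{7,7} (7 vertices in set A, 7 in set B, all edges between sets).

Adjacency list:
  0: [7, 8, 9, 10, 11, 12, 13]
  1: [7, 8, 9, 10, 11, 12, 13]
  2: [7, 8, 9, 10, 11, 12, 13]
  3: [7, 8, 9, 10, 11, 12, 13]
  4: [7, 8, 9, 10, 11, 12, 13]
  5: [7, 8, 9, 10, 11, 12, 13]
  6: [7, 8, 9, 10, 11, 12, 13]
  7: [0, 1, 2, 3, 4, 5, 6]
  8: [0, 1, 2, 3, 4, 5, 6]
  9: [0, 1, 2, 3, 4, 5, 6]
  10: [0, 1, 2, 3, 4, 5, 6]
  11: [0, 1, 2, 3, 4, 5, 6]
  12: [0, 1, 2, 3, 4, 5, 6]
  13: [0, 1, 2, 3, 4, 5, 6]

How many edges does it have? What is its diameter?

K_{7,7} has 7 * 7 = 49 edges.
Any vertex reaches any opposite-side vertex in 1 step; same-side vertices reach in 2 steps via any opposite-side vertex.
Diameter = 2.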